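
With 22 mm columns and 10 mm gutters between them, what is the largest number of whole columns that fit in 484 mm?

15 columns

k columns need k·22 + (k−1)·10 = k·32 − 10.
k·32 − 10 ≤ 484 → k ≤ 494 / 32 ≈ 15.44, so k = 15.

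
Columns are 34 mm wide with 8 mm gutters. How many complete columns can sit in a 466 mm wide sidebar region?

11 columns

Each extra column adds 34 + 8 = 42 mm.
(466 + 8) / 42 = 11.29, so 11 columns fit.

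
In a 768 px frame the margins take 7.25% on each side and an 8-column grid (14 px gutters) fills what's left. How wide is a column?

69.83 px

Margins: 7.25% × 768 = 55.68 px each, so content = 768 − 111.36 = 656.64 px.
8 columns + 7 gutters: 8c + 7·14 = 656.64.
8c = 656.64 − 98 = 558.64, so c = 69.83 px.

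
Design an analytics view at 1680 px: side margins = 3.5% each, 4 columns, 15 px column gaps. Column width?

379.35 px

Margins: 3.5% × 1680 = 58.8 px each, so content = 1680 − 117.6 = 1562.4 px.
Subtracting 3 column gaps of 15 leaves 1517.4 for 4 columns, so c = 379.35 px.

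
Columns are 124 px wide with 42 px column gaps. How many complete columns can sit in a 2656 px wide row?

16 columns

k columns need k·124 + (k−1)·42 = k·166 − 42.
k·166 − 42 ≤ 2656 → k ≤ 2698 / 166 ≈ 16.25, so k = 16.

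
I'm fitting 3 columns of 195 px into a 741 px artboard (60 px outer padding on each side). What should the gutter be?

Subtract both margins: 741 − 2·60 = 621 px.
Columns use 585 px, leaving 36 px across 2 gutters = 18 px each.

18 px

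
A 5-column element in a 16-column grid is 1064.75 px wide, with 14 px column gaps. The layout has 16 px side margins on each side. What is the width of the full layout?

3470 px

1064.75 − 4·14 = 1008.75; ÷5 gives c = 201.75 px.
Layout = 2·16 + 16·201.75 + 15·14 = 32 + 3228 + 210 = 3470 px.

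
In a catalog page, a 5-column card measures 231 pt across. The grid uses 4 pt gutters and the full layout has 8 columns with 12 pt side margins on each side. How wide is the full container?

231 − 4·4 = 215; ÷5 gives c = 43 pt.
Adding margins, columns and gutters: 24 + 344 + 28 = 396 pt.

396 pt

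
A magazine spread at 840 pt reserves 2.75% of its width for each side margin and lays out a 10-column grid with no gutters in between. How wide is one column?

79.38 pt

Each margin = 2.75% of 840 = 23.1 pt; content = 840 − 2·23.1 = 793.8 pt.
With no gutters, each column is 793.8/10 = 79.38 pt.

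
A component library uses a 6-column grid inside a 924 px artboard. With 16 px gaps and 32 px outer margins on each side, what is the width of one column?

Subtract both margins: 924 − 2·32 = 860 px.
6c + 5·16 = 860 → 6c = 780 → c = 130 px.

130 px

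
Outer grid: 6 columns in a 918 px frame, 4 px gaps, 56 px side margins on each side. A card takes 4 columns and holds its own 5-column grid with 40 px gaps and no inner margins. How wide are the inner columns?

75.2 px

Inside the margins: 918 − 112 = 806 px.
806 − 5·4 = 786; ÷6 gives c = 131 px.
Span of 4: 4·131 + 3·4 = 524 + 12 = 536 px.
5d + 4·40 = 536 → 5d = 376 → d = 75.2 px.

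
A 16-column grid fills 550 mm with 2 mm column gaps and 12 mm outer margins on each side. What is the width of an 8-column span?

Subtract both margins: 550 − 2·12 = 526 mm.
Subtracting 15 column gaps of 2 leaves 496 for 16 columns, so c = 31 mm.
Span of 8: 8·31 + 7·2 = 248 + 14 = 262 mm.

262 mm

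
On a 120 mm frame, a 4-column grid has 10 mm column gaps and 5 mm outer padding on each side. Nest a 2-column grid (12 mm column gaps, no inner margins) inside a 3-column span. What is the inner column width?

Inside the margins: 120 − 10 = 110 mm.
Subtracting 3 column gaps of 10 leaves 80 for 4 columns, so c = 20 mm.
3 columns plus 2 column gaps: 60 + 20 = 80 mm.
80 − 1·12 = 68; ÷2 gives d = 34 mm.

34 mm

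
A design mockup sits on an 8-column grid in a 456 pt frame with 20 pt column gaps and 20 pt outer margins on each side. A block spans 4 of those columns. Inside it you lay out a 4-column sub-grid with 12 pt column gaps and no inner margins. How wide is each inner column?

40.5 pt

Subtract both margins: 456 − 2·20 = 416 pt.
416 − 7·20 = 276; ÷8 gives c = 34.5 pt.
Span of 4: 4·34.5 + 3·20 = 138 + 60 = 198 pt.
4 columns + 3 column gaps: 4d + 3·12 = 198.
4d = 198 − 36 = 162, so d = 40.5 pt.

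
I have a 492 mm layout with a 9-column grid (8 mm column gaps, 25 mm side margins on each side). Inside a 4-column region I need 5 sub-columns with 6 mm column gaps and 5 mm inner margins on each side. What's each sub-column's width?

31.6 mm

Subtract both margins: 492 − 2·25 = 442 mm.
9 columns + 8 column gaps: 9c + 8·8 = 442.
9c = 442 − 64 = 378, so c = 42 mm.
4 columns plus 3 column gaps: 168 + 24 = 192 mm.
Inner content = 192 − 2·5 = 182 mm.
Subtracting 4 column gaps of 6 leaves 158 for 5 columns, so d = 31.6 mm.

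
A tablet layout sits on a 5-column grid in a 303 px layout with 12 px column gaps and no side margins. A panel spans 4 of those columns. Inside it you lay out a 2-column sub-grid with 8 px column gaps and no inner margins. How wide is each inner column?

116 px

5 columns + 4 column gaps: 5c + 4·12 = 303.
5c = 303 − 48 = 255, so c = 51 px.
Span of 4: 4·51 + 3·12 = 204 + 36 = 240 px.
240 − 1·8 = 232; ÷2 gives d = 116 px.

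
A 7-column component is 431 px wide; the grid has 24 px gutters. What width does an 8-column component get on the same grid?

431 − 6·24 = 287; ÷7 gives c = 41 px.
8 columns plus 7 gutters: 328 + 168 = 496 px.

496 px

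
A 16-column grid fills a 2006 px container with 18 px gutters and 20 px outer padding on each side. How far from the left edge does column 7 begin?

764 px

Subtract both margins: 2006 − 2·20 = 1966 px.
Subtracting 15 gutters of 18 leaves 1696 for 16 columns, so c = 106 px.
Each column+gutter stride is 124 px; 6 of them past the 20 px margin is 20 + 744 = 764 px.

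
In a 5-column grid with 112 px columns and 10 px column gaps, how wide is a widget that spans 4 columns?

478 px

4-column span = 4·112 + 3·10 = 478 px.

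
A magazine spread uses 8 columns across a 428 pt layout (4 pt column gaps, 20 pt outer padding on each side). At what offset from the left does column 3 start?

118 pt

Subtract both margins: 428 − 2·20 = 388 pt.
8 columns + 7 column gaps: 8c + 7·4 = 388.
8c = 388 − 28 = 360, so c = 45 pt.
Column 3 starts at margin + 2·(column + gutter) = 20 + 2·49 = 118 pt.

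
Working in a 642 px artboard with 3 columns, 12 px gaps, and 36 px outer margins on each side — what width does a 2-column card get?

376 px

Take off 72 px of margins, leaving 570 px.
Subtracting 2 gaps of 12 leaves 546 for 3 columns, so c = 182 px.
2-column span = 2·182 + 1·12 = 376 px.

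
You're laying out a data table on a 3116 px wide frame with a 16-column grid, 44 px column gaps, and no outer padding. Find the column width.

16 columns + 15 column gaps: 16c + 15·44 = 3116.
16c = 3116 − 660 = 2456, so c = 153.5 px.

153.5 px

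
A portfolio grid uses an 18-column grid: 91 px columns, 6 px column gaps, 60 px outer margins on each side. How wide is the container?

1860 px

Container = 2·60 + 18·91 + 17·6 = 120 + 1638 + 102 = 1860 px.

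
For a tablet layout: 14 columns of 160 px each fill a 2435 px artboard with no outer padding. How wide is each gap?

14 columns take 14·160 = 2240 px; remaining 195 splits into 13 gaps.
g = 195 / 13 = 15 px.

15 px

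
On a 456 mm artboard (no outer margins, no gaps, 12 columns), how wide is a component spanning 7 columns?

456 / 12 = 38 mm per column.
7-column span = 7·38 = 266 mm.

266 mm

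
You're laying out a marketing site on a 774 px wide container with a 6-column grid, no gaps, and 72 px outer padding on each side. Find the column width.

Inside the margins: 774 − 144 = 630 px.
With no gaps, each column is 630/6 = 105 px.

105 px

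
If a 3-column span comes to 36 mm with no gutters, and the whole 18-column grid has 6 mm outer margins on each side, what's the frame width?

36 / 3 = 12 mm per column.
Frame = 2·6 + 18·12 = 12 + 216 = 228 mm.

228 mm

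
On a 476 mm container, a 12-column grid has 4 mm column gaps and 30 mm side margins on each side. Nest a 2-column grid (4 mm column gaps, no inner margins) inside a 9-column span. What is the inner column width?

Inside the margins: 476 − 60 = 416 mm.
Subtracting 11 column gaps of 4 leaves 372 for 12 columns, so c = 31 mm.
9-column span = 9·31 + 8·4 = 311 mm.
2 columns + 1 column gap: 2d + 1·4 = 311.
2d = 311 − 4 = 307, so d = 153.5 mm.

153.5 mm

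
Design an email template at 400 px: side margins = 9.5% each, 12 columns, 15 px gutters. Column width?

400 × (1 − 2·9.5%) = 400 × 81% = 324 px for the columns.
Subtracting 11 gutters of 15 leaves 159 for 12 columns, so c = 13.25 px.

13.25 px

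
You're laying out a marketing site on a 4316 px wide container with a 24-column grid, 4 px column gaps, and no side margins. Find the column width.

4316 − 23·4 = 4224; ÷24 gives c = 176 px.

176 px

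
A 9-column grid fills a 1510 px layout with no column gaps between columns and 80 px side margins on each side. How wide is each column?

Subtract both margins: 1510 − 2·80 = 1350 px.
1350 / 9 = 150 px per column.

150 px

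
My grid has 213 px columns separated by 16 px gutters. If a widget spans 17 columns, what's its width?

3877 px

17-column span = 17·213 + 16·16 = 3877 px.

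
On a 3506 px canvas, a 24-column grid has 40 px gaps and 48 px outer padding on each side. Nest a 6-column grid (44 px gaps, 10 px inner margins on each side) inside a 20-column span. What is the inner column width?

432.5 px

Outer content = 3506 − 2·48 = 3410 px.
24 columns + 23 gaps: 24c + 23·40 = 3410.
24c = 3410 − 920 = 2490, so c = 103.75 px.
20-column span = 20·103.75 + 19·40 = 2835 px.
Inner content = 2835 − 2·10 = 2815 px.
2815 − 5·44 = 2595; ÷6 gives d = 432.5 px.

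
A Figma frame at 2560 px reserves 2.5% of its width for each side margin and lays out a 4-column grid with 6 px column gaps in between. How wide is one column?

603.5 px

Each margin = 2.5% of 2560 = 64 px; content = 2560 − 2·64 = 2432 px.
4c + 3·6 = 2432 → 4c = 2414 → c = 603.5 px.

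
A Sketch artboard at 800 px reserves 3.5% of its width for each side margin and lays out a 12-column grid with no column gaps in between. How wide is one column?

Each margin = 3.5% of 800 = 28 px; content = 800 − 2·28 = 744 px.
12c = 744 → c = 62 px.

62 px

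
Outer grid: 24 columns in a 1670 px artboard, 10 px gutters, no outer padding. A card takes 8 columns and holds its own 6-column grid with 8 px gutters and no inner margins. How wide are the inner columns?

24c + 23·10 = 1670 → 24c = 1440 → c = 60 px.
8-column span = 8·60 + 7·10 = 550 px.
6 columns + 5 gutters: 6d + 5·8 = 550.
6d = 550 − 40 = 510, so d = 85 px.

85 px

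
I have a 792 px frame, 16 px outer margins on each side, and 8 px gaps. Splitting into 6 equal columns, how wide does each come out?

Take off 32 px of margins, leaving 760 px.
760 − 5·8 = 720; ÷6 gives c = 120 px.

120 px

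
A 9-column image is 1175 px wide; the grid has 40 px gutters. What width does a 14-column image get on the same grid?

1850 px

1175 − 8·40 = 855; ÷9 gives c = 95 px.
14-column span = 14·95 + 13·40 = 1850 px.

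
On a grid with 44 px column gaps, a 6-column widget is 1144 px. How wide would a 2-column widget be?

6 columns + 5 column gaps: 6c + 5·44 = 1144.
6c = 1144 − 220 = 924, so c = 154 px.
2-column span = 2·154 + 1·44 = 352 px.

352 px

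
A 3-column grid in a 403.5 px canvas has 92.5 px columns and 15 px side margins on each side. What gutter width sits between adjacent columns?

Inside the margins: 403.5 − 30 = 373.5 px.
3 columns take 3·92.5 = 277.5 px; remaining 96 splits into 2 gutters.
g = 96 / 2 = 48 px.

48 px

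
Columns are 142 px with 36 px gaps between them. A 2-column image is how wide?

2 columns plus 1 gap: 284 + 36 = 320 px.

320 px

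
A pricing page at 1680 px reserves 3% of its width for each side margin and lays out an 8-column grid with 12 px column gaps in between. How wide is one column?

Each margin = 3% of 1680 = 50.4 px; content = 1680 − 2·50.4 = 1579.2 px.
8 columns + 7 column gaps: 8c + 7·12 = 1579.2.
8c = 1579.2 − 84 = 1495.2, so c = 186.9 px.

186.9 px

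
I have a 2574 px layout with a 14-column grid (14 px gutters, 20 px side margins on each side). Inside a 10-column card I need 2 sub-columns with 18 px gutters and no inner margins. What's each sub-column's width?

Outer content = 2574 − 2·20 = 2534 px.
14c + 13·14 = 2534 → 14c = 2352 → c = 168 px.
Span of 10: 10·168 + 9·14 = 1680 + 126 = 1806 px.
Subtracting 1 gutter of 18 leaves 1788 for 2 columns, so d = 894 px.

894 px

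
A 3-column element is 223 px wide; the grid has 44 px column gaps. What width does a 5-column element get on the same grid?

401 px

Subtracting 2 column gaps of 44 leaves 135 for 3 columns, so c = 45 px.
Span of 5: 5·45 + 4·44 = 225 + 176 = 401 px.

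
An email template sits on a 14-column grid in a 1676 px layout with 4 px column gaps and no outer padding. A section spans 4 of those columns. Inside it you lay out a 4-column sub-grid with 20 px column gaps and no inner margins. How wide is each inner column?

104 px

14c + 13·4 = 1676 → 14c = 1624 → c = 116 px.
4-column span = 4·116 + 3·4 = 476 px.
476 − 3·20 = 416; ÷4 gives d = 104 px.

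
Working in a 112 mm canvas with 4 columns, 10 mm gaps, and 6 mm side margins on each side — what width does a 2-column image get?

Content width = 112 − 2·6 = 100 mm.
4 columns + 3 gaps: 4c + 3·10 = 100.
4c = 100 − 30 = 70, so c = 17.5 mm.
2-column span = 2·17.5 + 1·10 = 45 mm.

45 mm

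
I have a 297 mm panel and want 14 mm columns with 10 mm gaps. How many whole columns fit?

12 columns

12 columns: 12·14 + 11·10 = 278 mm ≤ 297.
13 columns: 302 mm > 297. So 12.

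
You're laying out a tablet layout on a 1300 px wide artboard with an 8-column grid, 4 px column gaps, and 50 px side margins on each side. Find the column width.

Subtract both margins: 1300 − 2·50 = 1200 px.
Subtracting 7 column gaps of 4 leaves 1172 for 8 columns, so c = 146.5 px.

146.5 px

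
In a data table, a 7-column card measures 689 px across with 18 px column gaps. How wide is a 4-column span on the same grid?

386 px

7 columns + 6 column gaps: 7c + 6·18 = 689.
7c = 689 − 108 = 581, so c = 83 px.
Span of 4: 4·83 + 3·18 = 332 + 54 = 386 px.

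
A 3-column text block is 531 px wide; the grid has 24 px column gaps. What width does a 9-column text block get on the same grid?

531 − 2·24 = 483; ÷3 gives c = 161 px.
Span of 9: 9·161 + 8·24 = 1449 + 192 = 1641 px.

1641 px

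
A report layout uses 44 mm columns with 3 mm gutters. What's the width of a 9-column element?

Span of 9: 9·44 + 8·3 = 396 + 24 = 420 mm.

420 mm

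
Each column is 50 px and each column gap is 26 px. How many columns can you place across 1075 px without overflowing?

k columns need k·50 + (k−1)·26 = k·76 − 26.
k·76 − 26 ≤ 1075 → k ≤ 1101 / 76 ≈ 14.49, so k = 14.

14 columns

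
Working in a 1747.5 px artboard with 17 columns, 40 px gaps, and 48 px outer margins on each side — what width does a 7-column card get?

Take off 96 px of margins, leaving 1651.5 px.
Subtracting 16 gaps of 40 leaves 1011.5 for 17 columns, so c = 59.5 px.
Span of 7: 7·59.5 + 6·40 = 416.5 + 240 = 656.5 px.

656.5 px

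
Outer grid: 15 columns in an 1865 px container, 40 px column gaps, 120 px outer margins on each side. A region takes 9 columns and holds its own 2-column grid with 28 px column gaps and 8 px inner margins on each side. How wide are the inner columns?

457.5 px

Take off 240 px of margins, leaving 1625 px.
1625 − 14·40 = 1065; ÷15 gives c = 71 px.
9 columns plus 8 column gaps: 639 + 320 = 959 px.
Inner content = 959 − 2·8 = 943 px.
943 − 1·28 = 915; ÷2 gives d = 457.5 px.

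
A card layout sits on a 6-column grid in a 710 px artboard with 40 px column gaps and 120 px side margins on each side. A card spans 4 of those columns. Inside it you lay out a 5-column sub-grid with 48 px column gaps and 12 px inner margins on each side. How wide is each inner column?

16.8 px

Inside the margins: 710 − 240 = 470 px.
6 columns + 5 column gaps: 6c + 5·40 = 470.
6c = 470 − 200 = 270, so c = 45 px.
4 columns plus 3 column gaps: 180 + 120 = 300 px.
Inner content = 300 − 2·12 = 276 px.
5d + 4·48 = 276 → 5d = 84 → d = 16.8 px.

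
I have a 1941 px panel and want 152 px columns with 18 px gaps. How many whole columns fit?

11 columns: 11·152 + 10·18 = 1852 px ≤ 1941.
12 columns: 2022 px > 1941. So 11.

11 columns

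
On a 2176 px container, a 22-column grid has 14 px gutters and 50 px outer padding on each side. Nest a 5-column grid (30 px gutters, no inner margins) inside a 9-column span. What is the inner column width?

144.2 px

Outer content = 2176 − 2·50 = 2076 px.
22c + 21·14 = 2076 → 22c = 1782 → c = 81 px.
9 columns plus 8 gutters: 729 + 112 = 841 px.
Subtracting 4 gutters of 30 leaves 721 for 5 columns, so d = 144.2 px.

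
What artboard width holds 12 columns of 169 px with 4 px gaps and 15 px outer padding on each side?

Total width: 2·15 + 12·169 + 11·4 = 2102 px.

2102 px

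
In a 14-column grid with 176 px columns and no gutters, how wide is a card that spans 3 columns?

3-column span = 3·176 = 528 px.

528 px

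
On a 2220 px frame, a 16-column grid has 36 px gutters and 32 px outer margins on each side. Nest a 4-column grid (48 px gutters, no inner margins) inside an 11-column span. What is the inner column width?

331.75 px

Inside the margins: 2220 − 64 = 2156 px.
16 columns + 15 gutters: 16c + 15·36 = 2156.
16c = 2156 − 540 = 1616, so c = 101 px.
11-column span = 11·101 + 10·36 = 1471 px.
1471 − 3·48 = 1327; ÷4 gives d = 331.75 px.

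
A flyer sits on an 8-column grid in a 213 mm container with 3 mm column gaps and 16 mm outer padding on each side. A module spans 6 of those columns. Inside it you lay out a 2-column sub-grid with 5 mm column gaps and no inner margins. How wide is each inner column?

65 mm

Subtract both margins: 213 − 2·16 = 181 mm.
181 − 7·3 = 160; ÷8 gives c = 20 mm.
6 columns plus 5 column gaps: 120 + 15 = 135 mm.
135 − 1·5 = 130; ÷2 gives d = 65 mm.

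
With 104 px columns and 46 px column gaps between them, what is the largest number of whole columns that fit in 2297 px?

Each extra column adds 104 + 46 = 150 px.
(2297 + 46) / 150 = 15.62, so 15 columns fit.

15 columns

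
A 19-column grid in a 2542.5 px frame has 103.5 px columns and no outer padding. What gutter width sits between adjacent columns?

32 px

19 columns take 19·103.5 = 1966.5 px; remaining 576 splits into 18 gutters.
g = 576 / 18 = 32 px.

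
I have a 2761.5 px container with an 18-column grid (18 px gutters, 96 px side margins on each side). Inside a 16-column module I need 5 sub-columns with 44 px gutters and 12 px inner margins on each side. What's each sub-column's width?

Inside the margins: 2761.5 − 192 = 2569.5 px.
2569.5 − 17·18 = 2263.5; ÷18 gives c = 125.75 px.
16-column span = 16·125.75 + 15·18 = 2282 px.
Inner content = 2282 − 2·12 = 2258 px.
5d + 4·44 = 2258 → 5d = 2082 → d = 416.4 px.

416.4 px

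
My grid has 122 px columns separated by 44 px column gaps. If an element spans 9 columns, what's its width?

9-column span = 9·122 + 8·44 = 1450 px.

1450 px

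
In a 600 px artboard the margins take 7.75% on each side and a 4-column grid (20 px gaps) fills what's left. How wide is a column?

600 × (1 − 2·7.75%) = 600 × 84.5% = 507 px for the columns.
4 columns + 3 gaps: 4c + 3·20 = 507.
4c = 507 − 60 = 447, so c = 111.75 px.

111.75 px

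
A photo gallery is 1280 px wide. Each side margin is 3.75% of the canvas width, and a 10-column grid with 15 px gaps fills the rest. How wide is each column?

104.9 px

Each margin = 3.75% of 1280 = 48 px; content = 1280 − 2·48 = 1184 px.
10c + 9·15 = 1184 → 10c = 1049 → c = 104.9 px.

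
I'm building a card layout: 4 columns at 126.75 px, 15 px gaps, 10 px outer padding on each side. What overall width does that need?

Frame = 2·10 + 4·126.75 + 3·15 = 20 + 507 + 45 = 572 px.

572 px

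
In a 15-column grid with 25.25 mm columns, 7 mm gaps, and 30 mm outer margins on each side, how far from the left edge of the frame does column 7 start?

223.5 mm

Before column 7: the margin + 6 columns + 6 gaps.
Offset = 30 + 6·(25.25 + 7) = 30 + 193.5 = 223.5 mm.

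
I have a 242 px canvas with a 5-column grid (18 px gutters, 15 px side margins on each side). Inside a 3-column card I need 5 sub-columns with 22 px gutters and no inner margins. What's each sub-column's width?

Take off 30 px of margins, leaving 212 px.
Subtracting 4 gutters of 18 leaves 140 for 5 columns, so c = 28 px.
3 columns plus 2 gutters: 84 + 36 = 120 px.
120 − 4·22 = 32; ÷5 gives d = 6.4 px.

6.4 px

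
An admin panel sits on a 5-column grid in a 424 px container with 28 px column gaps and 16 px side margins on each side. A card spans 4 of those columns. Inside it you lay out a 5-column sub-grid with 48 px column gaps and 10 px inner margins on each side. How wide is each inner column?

Take off 32 px of margins, leaving 392 px.
Subtracting 4 column gaps of 28 leaves 280 for 5 columns, so c = 56 px.
Span of 4: 4·56 + 3·28 = 224 + 84 = 308 px.
Inner content = 308 − 2·10 = 288 px.
5 columns + 4 column gaps: 5d + 4·48 = 288.
5d = 288 − 192 = 96, so d = 19.2 px.

19.2 px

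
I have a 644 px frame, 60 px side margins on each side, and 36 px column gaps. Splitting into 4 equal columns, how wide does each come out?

104 px

Subtract both margins: 644 − 2·60 = 524 px.
4 columns + 3 column gaps: 4c + 3·36 = 524.
4c = 524 − 108 = 416, so c = 104 px.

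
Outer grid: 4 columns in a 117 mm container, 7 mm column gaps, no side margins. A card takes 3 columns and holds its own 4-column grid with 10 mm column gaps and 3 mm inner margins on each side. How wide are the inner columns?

Subtracting 3 column gaps of 7 leaves 96 for 4 columns, so c = 24 mm.
Span of 3: 3·24 + 2·7 = 72 + 14 = 86 mm.
Inner content = 86 − 2·3 = 80 mm.
80 − 3·10 = 50; ÷4 gives d = 12.5 mm.

12.5 mm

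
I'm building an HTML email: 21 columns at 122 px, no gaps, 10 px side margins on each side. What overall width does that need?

2582 px

Container = 2·10 + 21·122 = 20 + 2562 = 2582 px.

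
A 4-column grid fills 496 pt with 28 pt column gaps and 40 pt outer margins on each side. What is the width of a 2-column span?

194 pt

Subtract both margins: 496 − 2·40 = 416 pt.
Subtracting 3 column gaps of 28 leaves 332 for 4 columns, so c = 83 pt.
2 columns plus 1 column gap: 166 + 28 = 194 pt.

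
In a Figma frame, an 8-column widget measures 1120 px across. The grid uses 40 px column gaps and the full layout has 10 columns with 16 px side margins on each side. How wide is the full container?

1442 px

8 columns + 7 column gaps: 8c + 7·40 = 1120.
8c = 1120 − 280 = 840, so c = 105 px.
Adding margins, columns and gutters: 32 + 1050 + 360 = 1442 px.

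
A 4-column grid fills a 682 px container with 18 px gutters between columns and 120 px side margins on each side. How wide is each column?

97 px

Content width = 682 − 2·120 = 442 px.
4 columns + 3 gutters: 4c + 3·18 = 442.
4c = 442 − 54 = 388, so c = 97 px.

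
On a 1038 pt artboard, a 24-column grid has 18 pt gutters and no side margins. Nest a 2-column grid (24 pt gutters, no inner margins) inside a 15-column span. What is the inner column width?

24c + 23·18 = 1038 → 24c = 624 → c = 26 pt.
15 columns plus 14 gutters: 390 + 252 = 642 pt.
642 − 1·24 = 618; ÷2 gives d = 309 pt.

309 pt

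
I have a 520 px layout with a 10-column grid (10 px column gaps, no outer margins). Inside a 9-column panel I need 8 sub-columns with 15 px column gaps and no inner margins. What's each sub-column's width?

45.25 px

10 columns + 9 column gaps: 10c + 9·10 = 520.
10c = 520 − 90 = 430, so c = 43 px.
9-column span = 9·43 + 8·10 = 467 px.
467 − 7·15 = 362; ÷8 gives d = 45.25 px.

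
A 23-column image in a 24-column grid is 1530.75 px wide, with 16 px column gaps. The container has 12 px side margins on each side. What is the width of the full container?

23 columns + 22 column gaps: 23c + 22·16 = 1530.75.
23c = 1530.75 − 352 = 1178.75, so c = 51.25 px.
Total width: 2·12 + 24·51.25 + 23·16 = 1622 px.

1622 px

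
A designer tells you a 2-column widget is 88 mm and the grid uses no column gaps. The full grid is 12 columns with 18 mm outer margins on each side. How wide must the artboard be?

88 / 2 = 44 mm per column.
Total width: 2·18 + 12·44 = 564 mm.

564 mm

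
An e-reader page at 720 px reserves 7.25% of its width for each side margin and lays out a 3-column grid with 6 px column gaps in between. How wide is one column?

720 × (1 − 2·7.25%) = 720 × 85.5% = 615.6 px for the columns.
3 columns + 2 column gaps: 3c + 2·6 = 615.6.
3c = 615.6 − 12 = 603.6, so c = 201.2 px.

201.2 px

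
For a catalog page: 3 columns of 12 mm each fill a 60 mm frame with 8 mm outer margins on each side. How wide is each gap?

Content width = 60 − 2·8 = 44 mm.
3 columns take 3·12 = 36 mm; remaining 8 splits into 2 gaps.
g = 8 / 2 = 4 mm.

4 mm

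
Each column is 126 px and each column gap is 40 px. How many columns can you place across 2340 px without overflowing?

k columns need k·126 + (k−1)·40 = k·166 − 40.
k·166 − 40 ≤ 2340 → k ≤ 2380 / 166 ≈ 14.34, so k = 14.

14 columns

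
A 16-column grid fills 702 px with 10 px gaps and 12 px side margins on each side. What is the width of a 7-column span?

291 px

Content width = 702 − 2·12 = 678 px.
16c + 15·10 = 678 → 16c = 528 → c = 33 px.
Span of 7: 7·33 + 6·10 = 231 + 60 = 291 px.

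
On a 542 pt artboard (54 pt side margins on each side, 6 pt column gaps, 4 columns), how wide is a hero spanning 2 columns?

Inside the margins: 542 − 108 = 434 pt.
434 − 3·6 = 416; ÷4 gives c = 104 pt.
Span of 2: 2·104 + 1·6 = 208 + 6 = 214 pt.

214 pt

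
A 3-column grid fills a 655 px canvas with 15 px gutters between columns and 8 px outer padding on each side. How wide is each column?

203 px

Take off 16 px of margins, leaving 639 px.
3 columns + 2 gutters: 3c + 2·15 = 639.
3c = 639 − 30 = 609, so c = 203 px.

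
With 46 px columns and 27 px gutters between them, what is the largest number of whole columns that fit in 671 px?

9 columns

Each extra column adds 46 + 27 = 73 px.
(671 + 27) / 73 = 9.56, so 9 columns fit.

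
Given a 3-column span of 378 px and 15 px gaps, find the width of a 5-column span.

640 px

3c + 2·15 = 378 → 3c = 348 → c = 116 px.
5-column span = 5·116 + 4·15 = 640 px.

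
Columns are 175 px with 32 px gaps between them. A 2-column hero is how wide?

2 columns plus 1 gap: 350 + 32 = 382 px.

382 px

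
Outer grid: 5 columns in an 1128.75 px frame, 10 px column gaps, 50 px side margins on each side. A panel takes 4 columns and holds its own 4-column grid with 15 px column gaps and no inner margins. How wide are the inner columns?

Take off 100 px of margins, leaving 1028.75 px.
Subtracting 4 column gaps of 10 leaves 988.75 for 5 columns, so c = 197.75 px.
Span of 4: 4·197.75 + 3·10 = 791 + 30 = 821 px.
4 columns + 3 column gaps: 4d + 3·15 = 821.
4d = 821 − 45 = 776, so d = 194 px.

194 px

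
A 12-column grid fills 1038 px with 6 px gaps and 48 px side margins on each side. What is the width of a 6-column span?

468 px

Inside the margins: 1038 − 96 = 942 px.
Subtracting 11 gaps of 6 leaves 876 for 12 columns, so c = 73 px.
6 columns plus 5 gaps: 438 + 30 = 468 px.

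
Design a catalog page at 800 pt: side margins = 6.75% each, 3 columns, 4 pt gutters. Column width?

Margins: 6.75% × 800 = 54 pt each, so content = 800 − 108 = 692 pt.
3c + 2·4 = 692 → 3c = 684 → c = 228 pt.

228 pt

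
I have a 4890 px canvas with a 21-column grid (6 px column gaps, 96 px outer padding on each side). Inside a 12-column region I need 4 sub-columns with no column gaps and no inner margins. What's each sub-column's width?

Subtract both margins: 4890 − 2·96 = 4698 px.
21 columns + 20 column gaps: 21c + 20·6 = 4698.
21c = 4698 − 120 = 4578, so c = 218 px.
12-column span = 12·218 + 11·6 = 2682 px.
4d = 2682 → d = 670.5 px.

670.5 px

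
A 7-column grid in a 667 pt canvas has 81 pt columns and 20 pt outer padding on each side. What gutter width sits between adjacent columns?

Inside the margins: 667 − 40 = 627 pt.
7 columns take 7·81 = 567 pt; remaining 60 splits into 6 gutters.
g = 60 / 6 = 10 pt.

10 pt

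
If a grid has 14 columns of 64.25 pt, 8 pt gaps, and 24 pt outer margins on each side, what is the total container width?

Adding margins, columns and gutters: 48 + 899.5 + 104 = 1051.5 pt.

1051.5 pt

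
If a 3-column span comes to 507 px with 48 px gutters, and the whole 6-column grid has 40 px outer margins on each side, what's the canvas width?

1142 px

Subtracting 2 gutters of 48 leaves 411 for 3 columns, so c = 137 px.
Canvas = 2·40 + 6·137 + 5·48 = 80 + 822 + 240 = 1142 px.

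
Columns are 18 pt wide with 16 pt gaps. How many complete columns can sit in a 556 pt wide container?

Each extra column adds 18 + 16 = 34 pt.
(556 + 16) / 34 = 16.82, so 16 columns fit.

16 columns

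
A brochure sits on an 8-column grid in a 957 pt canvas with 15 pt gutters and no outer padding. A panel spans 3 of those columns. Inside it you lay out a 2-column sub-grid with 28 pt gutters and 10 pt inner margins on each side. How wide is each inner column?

150.75 pt

8 columns + 7 gutters: 8c + 7·15 = 957.
8c = 957 − 105 = 852, so c = 106.5 pt.
Span of 3: 3·106.5 + 2·15 = 319.5 + 30 = 349.5 pt.
Inner content = 349.5 − 2·10 = 329.5 pt.
Subtracting 1 gutter of 28 leaves 301.5 for 2 columns, so d = 150.75 pt.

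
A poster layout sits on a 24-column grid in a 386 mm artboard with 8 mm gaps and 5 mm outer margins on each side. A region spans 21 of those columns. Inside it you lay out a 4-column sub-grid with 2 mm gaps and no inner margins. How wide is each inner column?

80.5 mm

Inside the margins: 386 − 10 = 376 mm.
24c + 23·8 = 376 → 24c = 192 → c = 8 mm.
Span of 21: 21·8 + 20·8 = 168 + 160 = 328 mm.
328 − 3·2 = 322; ÷4 gives d = 80.5 mm.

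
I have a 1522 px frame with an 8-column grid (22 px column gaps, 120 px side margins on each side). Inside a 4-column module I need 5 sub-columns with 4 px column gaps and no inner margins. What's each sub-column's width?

Outer content = 1522 − 2·120 = 1282 px.
8 columns + 7 column gaps: 8c + 7·22 = 1282.
8c = 1282 − 154 = 1128, so c = 141 px.
Span of 4: 4·141 + 3·22 = 564 + 66 = 630 px.
630 − 4·4 = 614; ÷5 gives d = 122.8 px.

122.8 px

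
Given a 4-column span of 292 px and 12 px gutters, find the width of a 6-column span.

Subtracting 3 gutters of 12 leaves 256 for 4 columns, so c = 64 px.
6 columns plus 5 gutters: 384 + 60 = 444 px.

444 px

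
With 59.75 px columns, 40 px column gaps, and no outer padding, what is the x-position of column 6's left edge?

Before column 6: 5 columns + 5 column gaps.
Offset = 5·(59.75 + 40) = 5·99.75 = 498.75 px.

498.75 px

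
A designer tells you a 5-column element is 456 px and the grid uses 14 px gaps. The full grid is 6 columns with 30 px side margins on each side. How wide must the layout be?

Subtracting 4 gaps of 14 leaves 400 for 5 columns, so c = 80 px.
Adding margins, columns and gutters: 60 + 480 + 70 = 610 px.

610 px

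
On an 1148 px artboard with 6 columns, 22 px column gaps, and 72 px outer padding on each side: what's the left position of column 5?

Content = 1148 − 2·72 = 1004 px.
Subtracting 5 column gaps of 22 leaves 894 for 6 columns, so c = 149 px.
Column 5 starts at margin + 4·(column + gutter) = 72 + 4·171 = 756 px.

756 px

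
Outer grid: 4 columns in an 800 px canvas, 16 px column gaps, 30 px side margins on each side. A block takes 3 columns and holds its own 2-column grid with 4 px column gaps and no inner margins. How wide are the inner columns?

273.5 px

Subtract both margins: 800 − 2·30 = 740 px.
4c + 3·16 = 740 → 4c = 692 → c = 173 px.
Span of 3: 3·173 + 2·16 = 519 + 32 = 551 px.
2 columns + 1 column gap: 2d + 1·4 = 551.
2d = 551 − 4 = 547, so d = 273.5 px.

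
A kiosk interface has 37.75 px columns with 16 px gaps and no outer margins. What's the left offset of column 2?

53.75 px

Each column+gutter stride is 53.75 px; with no margin, 1 of them is 53.75 px.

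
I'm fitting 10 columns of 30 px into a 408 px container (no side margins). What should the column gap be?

12 px

Columns use 300 px, leaving 108 px across 9 column gaps = 12 px each.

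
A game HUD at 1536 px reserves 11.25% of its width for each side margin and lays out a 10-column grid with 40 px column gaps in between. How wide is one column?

83.04 px

Each margin = 11.25% of 1536 = 172.8 px; content = 1536 − 2·172.8 = 1190.4 px.
10 columns + 9 column gaps: 10c + 9·40 = 1190.4.
10c = 1190.4 − 360 = 830.4, so c = 83.04 px.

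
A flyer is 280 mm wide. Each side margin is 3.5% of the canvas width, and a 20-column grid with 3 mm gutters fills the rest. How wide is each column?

10.17 mm

280 × (1 − 2·3.5%) = 280 × 93% = 260.4 mm for the columns.
20c + 19·3 = 260.4 → 20c = 203.4 → c = 10.17 mm.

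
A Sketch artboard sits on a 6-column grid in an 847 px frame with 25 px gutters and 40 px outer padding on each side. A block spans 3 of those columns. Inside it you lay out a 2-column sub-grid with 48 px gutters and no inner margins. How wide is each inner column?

Outer content = 847 − 2·40 = 767 px.
6c + 5·25 = 767 → 6c = 642 → c = 107 px.
3-column span = 3·107 + 2·25 = 371 px.
371 − 1·48 = 323; ÷2 gives d = 161.5 px.

161.5 px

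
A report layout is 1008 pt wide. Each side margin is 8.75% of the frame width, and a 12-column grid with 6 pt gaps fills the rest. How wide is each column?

1008 × (1 − 2·8.75%) = 1008 × 82.5% = 831.6 pt for the columns.
12 columns + 11 gaps: 12c + 11·6 = 831.6.
12c = 831.6 − 66 = 765.6, so c = 63.8 pt.

63.8 pt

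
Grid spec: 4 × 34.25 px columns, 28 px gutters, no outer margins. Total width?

Total width: 4·34.25 + 3·28 = 221 px.

221 px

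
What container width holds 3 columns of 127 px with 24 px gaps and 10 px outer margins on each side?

Container = 2·10 + 3·127 + 2·24 = 20 + 381 + 48 = 449 px.

449 px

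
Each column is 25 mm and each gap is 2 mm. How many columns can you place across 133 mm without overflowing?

5 columns

Each extra column adds 25 + 2 = 27 mm.
(133 + 2) / 27 = 5.00, so 5 columns fit.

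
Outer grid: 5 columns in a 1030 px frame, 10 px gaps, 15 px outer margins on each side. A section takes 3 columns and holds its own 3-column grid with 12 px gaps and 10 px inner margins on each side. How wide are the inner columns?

Subtract both margins: 1030 − 2·15 = 1000 px.
5 columns + 4 gaps: 5c + 4·10 = 1000.
5c = 1000 − 40 = 960, so c = 192 px.
Span of 3: 3·192 + 2·10 = 576 + 20 = 596 px.
Inner content = 596 − 2·10 = 576 px.
3 columns + 2 gaps: 3d + 2·12 = 576.
3d = 576 − 24 = 552, so d = 184 px.

184 px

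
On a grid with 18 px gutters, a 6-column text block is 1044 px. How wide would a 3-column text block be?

513 px

6c + 5·18 = 1044 → 6c = 954 → c = 159 px.
3 columns plus 2 gutters: 477 + 36 = 513 px.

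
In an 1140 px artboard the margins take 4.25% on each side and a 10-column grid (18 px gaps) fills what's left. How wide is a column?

88.11 px

Margins: 4.25% × 1140 = 48.45 px each, so content = 1140 − 96.9 = 1043.1 px.
Subtracting 9 gaps of 18 leaves 881.1 for 10 columns, so c = 88.11 px.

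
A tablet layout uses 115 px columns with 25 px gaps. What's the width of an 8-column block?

1095 px

8-column span = 8·115 + 7·25 = 1095 px.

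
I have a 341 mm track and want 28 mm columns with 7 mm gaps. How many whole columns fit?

9 columns: 9·28 + 8·7 = 308 mm ≤ 341.
10 columns: 343 mm > 341. So 9.

9 columns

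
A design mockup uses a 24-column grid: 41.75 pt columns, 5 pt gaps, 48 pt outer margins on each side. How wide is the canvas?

Total width: 2·48 + 24·41.75 + 23·5 = 1213 pt.

1213 pt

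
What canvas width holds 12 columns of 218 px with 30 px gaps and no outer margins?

2946 px

Summing: 2616 + 330 = 2946 px.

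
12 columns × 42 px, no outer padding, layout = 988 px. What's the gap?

12·42 + 11g = 988 → 11g = 484 → g = 44 px.

44 px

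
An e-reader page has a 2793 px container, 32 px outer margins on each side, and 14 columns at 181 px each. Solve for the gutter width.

Inside the margins: 2793 − 64 = 2729 px.
14 columns take 14·181 = 2534 px; remaining 195 splits into 13 gutters.
g = 195 / 13 = 15 px.

15 px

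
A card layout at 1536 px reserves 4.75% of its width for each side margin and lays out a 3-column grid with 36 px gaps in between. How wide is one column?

439.36 px

Margins: 4.75% × 1536 = 72.96 px each, so content = 1536 − 145.92 = 1390.08 px.
1390.08 − 2·36 = 1318.08; ÷3 gives c = 439.36 px.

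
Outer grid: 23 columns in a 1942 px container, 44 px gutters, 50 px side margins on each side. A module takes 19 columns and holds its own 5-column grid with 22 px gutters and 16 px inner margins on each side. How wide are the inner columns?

278.8 px

Take off 100 px of margins, leaving 1842 px.
1842 − 22·44 = 874; ÷23 gives c = 38 px.
19-column span = 19·38 + 18·44 = 1514 px.
Inner content = 1514 − 2·16 = 1482 px.
5d + 4·22 = 1482 → 5d = 1394 → d = 278.8 px.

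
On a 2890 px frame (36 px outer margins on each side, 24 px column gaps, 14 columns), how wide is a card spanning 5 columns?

Take off 72 px of margins, leaving 2818 px.
14c + 13·24 = 2818 → 14c = 2506 → c = 179 px.
5-column span = 5·179 + 4·24 = 991 px.

991 px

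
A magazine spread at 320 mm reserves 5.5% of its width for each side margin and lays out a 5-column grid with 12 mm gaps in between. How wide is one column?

320 × (1 − 2·5.5%) = 320 × 89% = 284.8 mm for the columns.
Subtracting 4 gaps of 12 leaves 236.8 for 5 columns, so c = 47.36 mm.

47.36 mm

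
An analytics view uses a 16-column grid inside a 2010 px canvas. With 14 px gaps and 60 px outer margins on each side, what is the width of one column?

105 px

Content width = 2010 − 2·60 = 1890 px.
Subtracting 15 gaps of 14 leaves 1680 for 16 columns, so c = 105 px.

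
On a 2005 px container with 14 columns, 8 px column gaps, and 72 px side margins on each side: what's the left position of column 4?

Content = 2005 − 2·72 = 1861 px.
14c + 13·8 = 1861 → 14c = 1757 → c = 125.5 px.
Each column+gutter stride is 133.5 px; 3 of them past the 72 px margin is 72 + 400.5 = 472.5 px.

472.5 px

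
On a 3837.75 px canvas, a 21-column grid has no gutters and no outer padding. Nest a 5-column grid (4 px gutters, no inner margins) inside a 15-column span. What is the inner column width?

3837.75 / 21 = 182.75 px per column.
With no gutters, 15 columns span 15·182.75 = 2741.25 px.
5 columns + 4 gutters: 5d + 4·4 = 2741.25.
5d = 2741.25 − 16 = 2725.25, so d = 545.05 px.

545.05 px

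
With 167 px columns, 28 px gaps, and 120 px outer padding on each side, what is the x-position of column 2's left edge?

Before column 2: the margin + 1 column + 1 gap.
Offset = 120 + 1·(167 + 28) = 120 + 195 = 315 px.

315 px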